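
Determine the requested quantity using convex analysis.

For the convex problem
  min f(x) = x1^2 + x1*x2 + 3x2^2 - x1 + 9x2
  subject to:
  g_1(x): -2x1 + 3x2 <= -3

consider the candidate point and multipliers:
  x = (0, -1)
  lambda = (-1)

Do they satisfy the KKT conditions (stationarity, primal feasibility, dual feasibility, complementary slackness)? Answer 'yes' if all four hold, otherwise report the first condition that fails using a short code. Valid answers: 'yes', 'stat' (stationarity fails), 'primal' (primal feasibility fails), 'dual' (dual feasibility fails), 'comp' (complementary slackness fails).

Gradient of f: grad f(x) = Q x + c = (-2, 3)
Constraint values g_i(x) = a_i^T x - b_i:
  g_1((0, -1)) = 0
Stationarity residual: grad f(x) + sum_i lambda_i a_i = (0, 0)
  -> stationarity OK
Primal feasibility (all g_i <= 0): OK
Dual feasibility (all lambda_i >= 0): FAILS
Complementary slackness (lambda_i * g_i(x) = 0 for all i): OK

Verdict: the first failing condition is dual_feasibility -> dual.

dual


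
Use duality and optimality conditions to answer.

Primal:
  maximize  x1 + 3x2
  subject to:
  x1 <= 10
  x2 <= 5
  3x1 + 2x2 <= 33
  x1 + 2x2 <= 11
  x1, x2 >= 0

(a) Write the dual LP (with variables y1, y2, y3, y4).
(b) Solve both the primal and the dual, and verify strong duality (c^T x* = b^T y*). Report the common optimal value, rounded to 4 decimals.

The standard primal-dual pair for 'max c^T x s.t. A x <= b, x >= 0' is:
  Dual:  min b^T y  s.t.  A^T y >= c,  y >= 0.

So the dual LP is:
  minimize  10y1 + 5y2 + 33y3 + 11y4
  subject to:
    y1 + 3y3 + y4 >= 1
    y2 + 2y3 + 2y4 >= 3
    y1, y2, y3, y4 >= 0

Solving the primal: x* = (1, 5).
  primal value c^T x* = 16.
Solving the dual: y* = (0, 1, 0, 1).
  dual value b^T y* = 16.
Strong duality: c^T x* = b^T y*. Confirmed.

16


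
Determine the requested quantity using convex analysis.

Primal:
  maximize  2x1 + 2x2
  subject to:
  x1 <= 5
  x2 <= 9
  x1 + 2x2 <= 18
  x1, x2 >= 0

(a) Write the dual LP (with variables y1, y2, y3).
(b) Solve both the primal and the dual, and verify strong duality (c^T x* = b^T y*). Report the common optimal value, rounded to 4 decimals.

The standard primal-dual pair for 'max c^T x s.t. A x <= b, x >= 0' is:
  Dual:  min b^T y  s.t.  A^T y >= c,  y >= 0.

So the dual LP is:
  minimize  5y1 + 9y2 + 18y3
  subject to:
    y1 + y3 >= 2
    y2 + 2y3 >= 2
    y1, y2, y3 >= 0

Solving the primal: x* = (5, 6.5).
  primal value c^T x* = 23.
Solving the dual: y* = (1, 0, 1).
  dual value b^T y* = 23.
Strong duality: c^T x* = b^T y*. Confirmed.

23


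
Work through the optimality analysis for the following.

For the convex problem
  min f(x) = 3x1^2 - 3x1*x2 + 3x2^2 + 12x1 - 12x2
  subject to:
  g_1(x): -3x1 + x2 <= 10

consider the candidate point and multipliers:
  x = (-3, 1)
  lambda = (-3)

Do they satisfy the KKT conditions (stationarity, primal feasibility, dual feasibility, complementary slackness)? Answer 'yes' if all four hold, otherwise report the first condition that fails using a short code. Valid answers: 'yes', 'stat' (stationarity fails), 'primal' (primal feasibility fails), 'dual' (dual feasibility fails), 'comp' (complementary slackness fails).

Gradient of f: grad f(x) = Q x + c = (-9, 3)
Constraint values g_i(x) = a_i^T x - b_i:
  g_1((-3, 1)) = 0
Stationarity residual: grad f(x) + sum_i lambda_i a_i = (0, 0)
  -> stationarity OK
Primal feasibility (all g_i <= 0): OK
Dual feasibility (all lambda_i >= 0): FAILS
Complementary slackness (lambda_i * g_i(x) = 0 for all i): OK

Verdict: the first failing condition is dual_feasibility -> dual.

dual


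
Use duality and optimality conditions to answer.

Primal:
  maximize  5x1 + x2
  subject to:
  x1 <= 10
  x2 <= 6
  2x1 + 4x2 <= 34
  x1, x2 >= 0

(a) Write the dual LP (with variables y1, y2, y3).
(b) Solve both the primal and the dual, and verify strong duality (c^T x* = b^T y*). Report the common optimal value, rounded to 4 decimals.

The standard primal-dual pair for 'max c^T x s.t. A x <= b, x >= 0' is:
  Dual:  min b^T y  s.t.  A^T y >= c,  y >= 0.

So the dual LP is:
  minimize  10y1 + 6y2 + 34y3
  subject to:
    y1 + 2y3 >= 5
    y2 + 4y3 >= 1
    y1, y2, y3 >= 0

Solving the primal: x* = (10, 3.5).
  primal value c^T x* = 53.5.
Solving the dual: y* = (4.5, 0, 0.25).
  dual value b^T y* = 53.5.
Strong duality: c^T x* = b^T y*. Confirmed.

53.5


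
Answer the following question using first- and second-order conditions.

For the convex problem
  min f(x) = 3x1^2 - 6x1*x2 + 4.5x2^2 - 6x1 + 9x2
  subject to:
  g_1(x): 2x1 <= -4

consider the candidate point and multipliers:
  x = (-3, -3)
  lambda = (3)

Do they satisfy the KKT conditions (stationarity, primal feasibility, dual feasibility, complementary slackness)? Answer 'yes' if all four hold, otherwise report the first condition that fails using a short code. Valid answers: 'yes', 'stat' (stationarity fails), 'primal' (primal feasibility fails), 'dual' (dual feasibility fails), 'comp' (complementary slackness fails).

Gradient of f: grad f(x) = Q x + c = (-6, 0)
Constraint values g_i(x) = a_i^T x - b_i:
  g_1((-3, -3)) = -2
Stationarity residual: grad f(x) + sum_i lambda_i a_i = (0, 0)
  -> stationarity OK
Primal feasibility (all g_i <= 0): OK
Dual feasibility (all lambda_i >= 0): OK
Complementary slackness (lambda_i * g_i(x) = 0 for all i): FAILS

Verdict: the first failing condition is complementary_slackness -> comp.

comp


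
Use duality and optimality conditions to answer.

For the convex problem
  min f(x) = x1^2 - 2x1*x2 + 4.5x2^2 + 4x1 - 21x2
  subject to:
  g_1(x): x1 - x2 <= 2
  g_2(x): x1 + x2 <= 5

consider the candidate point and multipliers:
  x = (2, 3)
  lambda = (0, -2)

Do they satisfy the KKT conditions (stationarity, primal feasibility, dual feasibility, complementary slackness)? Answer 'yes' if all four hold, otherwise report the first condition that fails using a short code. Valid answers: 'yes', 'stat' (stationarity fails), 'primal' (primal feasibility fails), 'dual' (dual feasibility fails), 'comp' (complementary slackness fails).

Gradient of f: grad f(x) = Q x + c = (2, 2)
Constraint values g_i(x) = a_i^T x - b_i:
  g_1((2, 3)) = -3
  g_2((2, 3)) = 0
Stationarity residual: grad f(x) + sum_i lambda_i a_i = (0, 0)
  -> stationarity OK
Primal feasibility (all g_i <= 0): OK
Dual feasibility (all lambda_i >= 0): FAILS
Complementary slackness (lambda_i * g_i(x) = 0 for all i): OK

Verdict: the first failing condition is dual_feasibility -> dual.

dual


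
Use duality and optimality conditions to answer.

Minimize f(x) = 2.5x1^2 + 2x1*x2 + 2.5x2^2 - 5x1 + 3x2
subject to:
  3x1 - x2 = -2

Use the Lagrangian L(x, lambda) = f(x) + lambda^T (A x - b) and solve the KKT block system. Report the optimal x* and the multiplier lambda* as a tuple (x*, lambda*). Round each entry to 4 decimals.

Form the Lagrangian:
  L(x, lambda) = (1/2) x^T Q x + c^T x + lambda^T (A x - b)
Stationarity (grad_x L = 0): Q x + c + A^T lambda = 0.
Primal feasibility: A x = b.

This gives the KKT block system:
  [ Q   A^T ] [ x     ]   [-c ]
  [ A    0  ] [ lambda ] = [ b ]

Solving the linear system:
  x*      = (-0.6129, 0.1613)
  lambda* = (2.5806)
  f(x*)   = 4.3548

x* = (-0.6129, 0.1613), lambda* = (2.5806)


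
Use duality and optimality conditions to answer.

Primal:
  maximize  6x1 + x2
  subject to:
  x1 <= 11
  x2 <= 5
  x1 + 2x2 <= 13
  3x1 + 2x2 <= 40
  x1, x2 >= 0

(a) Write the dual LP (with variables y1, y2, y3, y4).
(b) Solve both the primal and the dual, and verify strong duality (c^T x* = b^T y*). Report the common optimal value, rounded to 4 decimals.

The standard primal-dual pair for 'max c^T x s.t. A x <= b, x >= 0' is:
  Dual:  min b^T y  s.t.  A^T y >= c,  y >= 0.

So the dual LP is:
  minimize  11y1 + 5y2 + 13y3 + 40y4
  subject to:
    y1 + y3 + 3y4 >= 6
    y2 + 2y3 + 2y4 >= 1
    y1, y2, y3, y4 >= 0

Solving the primal: x* = (11, 1).
  primal value c^T x* = 67.
Solving the dual: y* = (5.5, 0, 0.5, 0).
  dual value b^T y* = 67.
Strong duality: c^T x* = b^T y*. Confirmed.

67


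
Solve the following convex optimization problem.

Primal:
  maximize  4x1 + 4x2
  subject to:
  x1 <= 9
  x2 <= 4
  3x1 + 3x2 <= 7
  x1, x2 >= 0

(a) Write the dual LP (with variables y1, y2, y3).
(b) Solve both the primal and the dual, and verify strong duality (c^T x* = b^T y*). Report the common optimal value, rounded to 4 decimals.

The standard primal-dual pair for 'max c^T x s.t. A x <= b, x >= 0' is:
  Dual:  min b^T y  s.t.  A^T y >= c,  y >= 0.

So the dual LP is:
  minimize  9y1 + 4y2 + 7y3
  subject to:
    y1 + 3y3 >= 4
    y2 + 3y3 >= 4
    y1, y2, y3 >= 0

Solving the primal: x* = (2.3333, 0).
  primal value c^T x* = 9.3333.
Solving the dual: y* = (0, 0, 1.3333).
  dual value b^T y* = 9.3333.
Strong duality: c^T x* = b^T y*. Confirmed.

9.3333


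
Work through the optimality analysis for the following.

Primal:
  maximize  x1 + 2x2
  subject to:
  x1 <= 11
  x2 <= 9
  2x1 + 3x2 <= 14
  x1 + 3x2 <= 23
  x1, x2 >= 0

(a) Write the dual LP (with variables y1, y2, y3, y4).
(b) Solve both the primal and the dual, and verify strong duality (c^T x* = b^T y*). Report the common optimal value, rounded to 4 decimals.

The standard primal-dual pair for 'max c^T x s.t. A x <= b, x >= 0' is:
  Dual:  min b^T y  s.t.  A^T y >= c,  y >= 0.

So the dual LP is:
  minimize  11y1 + 9y2 + 14y3 + 23y4
  subject to:
    y1 + 2y3 + y4 >= 1
    y2 + 3y3 + 3y4 >= 2
    y1, y2, y3, y4 >= 0

Solving the primal: x* = (0, 4.6667).
  primal value c^T x* = 9.3333.
Solving the dual: y* = (0, 0, 0.6667, 0).
  dual value b^T y* = 9.3333.
Strong duality: c^T x* = b^T y*. Confirmed.

9.3333


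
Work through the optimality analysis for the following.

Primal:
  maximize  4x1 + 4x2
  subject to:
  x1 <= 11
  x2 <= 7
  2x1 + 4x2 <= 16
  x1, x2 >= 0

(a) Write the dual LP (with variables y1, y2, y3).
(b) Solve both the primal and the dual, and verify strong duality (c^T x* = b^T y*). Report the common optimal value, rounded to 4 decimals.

The standard primal-dual pair for 'max c^T x s.t. A x <= b, x >= 0' is:
  Dual:  min b^T y  s.t.  A^T y >= c,  y >= 0.

So the dual LP is:
  minimize  11y1 + 7y2 + 16y3
  subject to:
    y1 + 2y3 >= 4
    y2 + 4y3 >= 4
    y1, y2, y3 >= 0

Solving the primal: x* = (8, 0).
  primal value c^T x* = 32.
Solving the dual: y* = (0, 0, 2).
  dual value b^T y* = 32.
Strong duality: c^T x* = b^T y*. Confirmed.

32


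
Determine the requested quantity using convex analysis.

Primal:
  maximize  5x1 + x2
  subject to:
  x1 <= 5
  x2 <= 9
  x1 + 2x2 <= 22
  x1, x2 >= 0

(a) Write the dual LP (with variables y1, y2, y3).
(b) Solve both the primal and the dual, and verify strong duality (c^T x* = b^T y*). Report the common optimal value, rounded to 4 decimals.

The standard primal-dual pair for 'max c^T x s.t. A x <= b, x >= 0' is:
  Dual:  min b^T y  s.t.  A^T y >= c,  y >= 0.

So the dual LP is:
  minimize  5y1 + 9y2 + 22y3
  subject to:
    y1 + y3 >= 5
    y2 + 2y3 >= 1
    y1, y2, y3 >= 0

Solving the primal: x* = (5, 8.5).
  primal value c^T x* = 33.5.
Solving the dual: y* = (4.5, 0, 0.5).
  dual value b^T y* = 33.5.
Strong duality: c^T x* = b^T y*. Confirmed.

33.5


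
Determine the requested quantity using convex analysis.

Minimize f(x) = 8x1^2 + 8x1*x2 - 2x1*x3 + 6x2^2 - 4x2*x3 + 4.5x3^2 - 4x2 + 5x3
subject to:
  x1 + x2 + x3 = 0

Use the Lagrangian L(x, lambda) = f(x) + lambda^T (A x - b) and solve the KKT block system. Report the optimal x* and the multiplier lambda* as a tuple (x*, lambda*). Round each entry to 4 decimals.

Form the Lagrangian:
  L(x, lambda) = (1/2) x^T Q x + c^T x + lambda^T (A x - b)
Stationarity (grad_x L = 0): Q x + c + A^T lambda = 0.
Primal feasibility: A x = b.

This gives the KKT block system:
  [ Q   A^T ] [ x     ]   [-c ]
  [ A    0  ] [ lambda ] = [ b ]

Solving the linear system:
  x*      = (-0.1987, 0.4679, -0.2692)
  lambda* = (-1.1026)
  f(x*)   = -1.609

x* = (-0.1987, 0.4679, -0.2692), lambda* = (-1.1026)


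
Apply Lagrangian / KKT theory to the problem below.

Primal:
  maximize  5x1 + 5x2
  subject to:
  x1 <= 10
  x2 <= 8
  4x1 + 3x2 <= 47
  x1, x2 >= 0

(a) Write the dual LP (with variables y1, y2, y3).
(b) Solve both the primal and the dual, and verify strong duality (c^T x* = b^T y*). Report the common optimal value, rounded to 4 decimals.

The standard primal-dual pair for 'max c^T x s.t. A x <= b, x >= 0' is:
  Dual:  min b^T y  s.t.  A^T y >= c,  y >= 0.

So the dual LP is:
  minimize  10y1 + 8y2 + 47y3
  subject to:
    y1 + 4y3 >= 5
    y2 + 3y3 >= 5
    y1, y2, y3 >= 0

Solving the primal: x* = (5.75, 8).
  primal value c^T x* = 68.75.
Solving the dual: y* = (0, 1.25, 1.25).
  dual value b^T y* = 68.75.
Strong duality: c^T x* = b^T y*. Confirmed.

68.75


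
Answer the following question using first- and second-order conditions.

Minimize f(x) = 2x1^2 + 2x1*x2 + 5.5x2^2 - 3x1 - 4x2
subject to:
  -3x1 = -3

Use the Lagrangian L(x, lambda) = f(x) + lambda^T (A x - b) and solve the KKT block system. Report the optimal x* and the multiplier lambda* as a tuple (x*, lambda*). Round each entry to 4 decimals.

Form the Lagrangian:
  L(x, lambda) = (1/2) x^T Q x + c^T x + lambda^T (A x - b)
Stationarity (grad_x L = 0): Q x + c + A^T lambda = 0.
Primal feasibility: A x = b.

This gives the KKT block system:
  [ Q   A^T ] [ x     ]   [-c ]
  [ A    0  ] [ lambda ] = [ b ]

Solving the linear system:
  x*      = (1, 0.1818)
  lambda* = (0.4545)
  f(x*)   = -1.1818

x* = (1, 0.1818), lambda* = (0.4545)


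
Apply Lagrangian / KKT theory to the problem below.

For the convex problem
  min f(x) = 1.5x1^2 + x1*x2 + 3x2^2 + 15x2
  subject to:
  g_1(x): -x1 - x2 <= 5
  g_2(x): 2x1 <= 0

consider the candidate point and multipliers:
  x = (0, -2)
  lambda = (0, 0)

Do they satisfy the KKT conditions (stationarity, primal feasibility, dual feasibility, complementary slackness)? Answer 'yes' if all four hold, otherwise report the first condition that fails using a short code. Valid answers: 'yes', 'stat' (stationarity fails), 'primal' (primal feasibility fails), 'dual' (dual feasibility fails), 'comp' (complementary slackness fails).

Gradient of f: grad f(x) = Q x + c = (-2, 3)
Constraint values g_i(x) = a_i^T x - b_i:
  g_1((0, -2)) = -3
  g_2((0, -2)) = 0
Stationarity residual: grad f(x) + sum_i lambda_i a_i = (-2, 3)
  -> stationarity FAILS
Primal feasibility (all g_i <= 0): OK
Dual feasibility (all lambda_i >= 0): OK
Complementary slackness (lambda_i * g_i(x) = 0 for all i): OK

Verdict: the first failing condition is stationarity -> stat.

stat


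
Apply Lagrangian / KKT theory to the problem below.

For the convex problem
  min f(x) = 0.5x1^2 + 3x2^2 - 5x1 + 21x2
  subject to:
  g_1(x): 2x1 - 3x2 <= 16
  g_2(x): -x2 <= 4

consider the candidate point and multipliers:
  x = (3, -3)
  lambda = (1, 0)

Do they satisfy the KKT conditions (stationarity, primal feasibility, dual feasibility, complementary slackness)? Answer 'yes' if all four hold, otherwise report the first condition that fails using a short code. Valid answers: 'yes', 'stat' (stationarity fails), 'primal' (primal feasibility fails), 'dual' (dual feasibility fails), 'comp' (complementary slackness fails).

Gradient of f: grad f(x) = Q x + c = (-2, 3)
Constraint values g_i(x) = a_i^T x - b_i:
  g_1((3, -3)) = -1
  g_2((3, -3)) = -1
Stationarity residual: grad f(x) + sum_i lambda_i a_i = (0, 0)
  -> stationarity OK
Primal feasibility (all g_i <= 0): OK
Dual feasibility (all lambda_i >= 0): OK
Complementary slackness (lambda_i * g_i(x) = 0 for all i): FAILS

Verdict: the first failing condition is complementary_slackness -> comp.

comp


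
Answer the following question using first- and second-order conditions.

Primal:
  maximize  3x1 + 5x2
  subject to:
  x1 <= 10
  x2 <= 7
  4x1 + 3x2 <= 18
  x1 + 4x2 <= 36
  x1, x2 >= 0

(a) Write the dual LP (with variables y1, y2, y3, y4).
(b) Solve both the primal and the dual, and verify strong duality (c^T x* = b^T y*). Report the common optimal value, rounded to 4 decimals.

The standard primal-dual pair for 'max c^T x s.t. A x <= b, x >= 0' is:
  Dual:  min b^T y  s.t.  A^T y >= c,  y >= 0.

So the dual LP is:
  minimize  10y1 + 7y2 + 18y3 + 36y4
  subject to:
    y1 + 4y3 + y4 >= 3
    y2 + 3y3 + 4y4 >= 5
    y1, y2, y3, y4 >= 0

Solving the primal: x* = (0, 6).
  primal value c^T x* = 30.
Solving the dual: y* = (0, 0, 1.6667, 0).
  dual value b^T y* = 30.
Strong duality: c^T x* = b^T y*. Confirmed.

30


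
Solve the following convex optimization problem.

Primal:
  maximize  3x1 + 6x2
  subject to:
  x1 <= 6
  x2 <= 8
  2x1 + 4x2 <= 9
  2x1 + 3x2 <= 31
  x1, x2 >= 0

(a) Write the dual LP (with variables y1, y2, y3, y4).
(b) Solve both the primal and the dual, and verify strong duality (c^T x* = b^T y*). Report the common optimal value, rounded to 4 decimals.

The standard primal-dual pair for 'max c^T x s.t. A x <= b, x >= 0' is:
  Dual:  min b^T y  s.t.  A^T y >= c,  y >= 0.

So the dual LP is:
  minimize  6y1 + 8y2 + 9y3 + 31y4
  subject to:
    y1 + 2y3 + 2y4 >= 3
    y2 + 4y3 + 3y4 >= 6
    y1, y2, y3, y4 >= 0

Solving the primal: x* = (4.5, 0).
  primal value c^T x* = 13.5.
Solving the dual: y* = (0, 0, 1.5, 0).
  dual value b^T y* = 13.5.
Strong duality: c^T x* = b^T y*. Confirmed.

13.5


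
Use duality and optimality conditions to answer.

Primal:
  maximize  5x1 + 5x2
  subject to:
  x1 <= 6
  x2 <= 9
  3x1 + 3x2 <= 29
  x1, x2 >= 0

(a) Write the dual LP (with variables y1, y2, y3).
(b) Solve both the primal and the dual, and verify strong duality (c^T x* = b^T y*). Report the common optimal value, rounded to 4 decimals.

The standard primal-dual pair for 'max c^T x s.t. A x <= b, x >= 0' is:
  Dual:  min b^T y  s.t.  A^T y >= c,  y >= 0.

So the dual LP is:
  minimize  6y1 + 9y2 + 29y3
  subject to:
    y1 + 3y3 >= 5
    y2 + 3y3 >= 5
    y1, y2, y3 >= 0

Solving the primal: x* = (0.6667, 9).
  primal value c^T x* = 48.3333.
Solving the dual: y* = (0, 0, 1.6667).
  dual value b^T y* = 48.3333.
Strong duality: c^T x* = b^T y*. Confirmed.

48.3333


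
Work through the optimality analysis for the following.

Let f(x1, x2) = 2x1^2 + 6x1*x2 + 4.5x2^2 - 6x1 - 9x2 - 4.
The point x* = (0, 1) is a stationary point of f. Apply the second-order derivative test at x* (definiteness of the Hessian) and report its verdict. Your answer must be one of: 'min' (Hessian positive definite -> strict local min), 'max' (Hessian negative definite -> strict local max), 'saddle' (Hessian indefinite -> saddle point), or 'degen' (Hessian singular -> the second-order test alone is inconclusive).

Compute the Hessian H = grad^2 f:
  H = [[4, 6], [6, 9]]
Verify stationarity: grad f(x*) = H x* + g = (0, 0).
Eigenvalues of H: 0, 13.
H has a zero eigenvalue (singular; positive semidefinite but not definite), so H is neither positive definite, negative definite, nor indefinite. The second-order test alone is inconclusive -> degen.
(Indeed, f is constant along the null direction of H through x*, so x* is not a strict local extremum.)

degen


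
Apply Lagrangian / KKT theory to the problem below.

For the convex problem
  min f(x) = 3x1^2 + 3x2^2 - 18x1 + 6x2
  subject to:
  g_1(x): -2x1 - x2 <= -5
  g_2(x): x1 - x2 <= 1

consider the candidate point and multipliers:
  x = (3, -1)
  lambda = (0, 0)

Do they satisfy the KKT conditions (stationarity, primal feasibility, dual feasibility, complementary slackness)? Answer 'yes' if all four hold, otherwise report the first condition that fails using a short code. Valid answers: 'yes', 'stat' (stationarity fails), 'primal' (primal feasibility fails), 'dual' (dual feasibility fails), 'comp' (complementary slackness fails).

Gradient of f: grad f(x) = Q x + c = (0, 0)
Constraint values g_i(x) = a_i^T x - b_i:
  g_1((3, -1)) = 0
  g_2((3, -1)) = 3
Stationarity residual: grad f(x) + sum_i lambda_i a_i = (0, 0)
  -> stationarity OK
Primal feasibility (all g_i <= 0): FAILS
Dual feasibility (all lambda_i >= 0): OK
Complementary slackness (lambda_i * g_i(x) = 0 for all i): OK

Verdict: the first failing condition is primal_feasibility -> primal.

primal


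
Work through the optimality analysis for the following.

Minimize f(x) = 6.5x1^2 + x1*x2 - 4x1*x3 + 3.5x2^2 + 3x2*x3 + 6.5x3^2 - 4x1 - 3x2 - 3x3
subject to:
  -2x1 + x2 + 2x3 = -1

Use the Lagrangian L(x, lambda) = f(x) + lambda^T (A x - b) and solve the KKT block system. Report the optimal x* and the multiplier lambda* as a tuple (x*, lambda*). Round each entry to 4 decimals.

Form the Lagrangian:
  L(x, lambda) = (1/2) x^T Q x + c^T x + lambda^T (A x - b)
Stationarity (grad_x L = 0): Q x + c + A^T lambda = 0.
Primal feasibility: A x = b.

This gives the KKT block system:
  [ Q   A^T ] [ x     ]   [-c ]
  [ A    0  ] [ lambda ] = [ b ]

Solving the linear system:
  x*      = (0.6392, 0.0096, 0.1344)
  lambda* = (1.8906)
  f(x*)   = -0.5489

x* = (0.6392, 0.0096, 0.1344), lambda* = (1.8906)


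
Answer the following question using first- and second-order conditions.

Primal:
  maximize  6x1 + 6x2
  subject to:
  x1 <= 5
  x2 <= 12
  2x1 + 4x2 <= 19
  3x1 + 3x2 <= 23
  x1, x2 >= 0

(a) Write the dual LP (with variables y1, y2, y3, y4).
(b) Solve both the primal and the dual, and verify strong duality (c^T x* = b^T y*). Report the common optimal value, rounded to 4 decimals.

The standard primal-dual pair for 'max c^T x s.t. A x <= b, x >= 0' is:
  Dual:  min b^T y  s.t.  A^T y >= c,  y >= 0.

So the dual LP is:
  minimize  5y1 + 12y2 + 19y3 + 23y4
  subject to:
    y1 + 2y3 + 3y4 >= 6
    y2 + 4y3 + 3y4 >= 6
    y1, y2, y3, y4 >= 0

Solving the primal: x* = (5, 2.25).
  primal value c^T x* = 43.5.
Solving the dual: y* = (3, 0, 1.5, 0).
  dual value b^T y* = 43.5.
Strong duality: c^T x* = b^T y*. Confirmed.

43.5


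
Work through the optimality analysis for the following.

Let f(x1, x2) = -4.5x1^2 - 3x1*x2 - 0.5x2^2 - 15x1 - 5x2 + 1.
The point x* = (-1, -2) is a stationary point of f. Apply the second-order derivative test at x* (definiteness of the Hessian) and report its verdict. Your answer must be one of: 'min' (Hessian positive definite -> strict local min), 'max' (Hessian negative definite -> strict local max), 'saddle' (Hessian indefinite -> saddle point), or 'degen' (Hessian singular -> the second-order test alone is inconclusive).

Compute the Hessian H = grad^2 f:
  H = [[-9, -3], [-3, -1]]
Verify stationarity: grad f(x*) = H x* + g = (0, 0).
Eigenvalues of H: -10, 0.
H has a zero eigenvalue (singular; negative semidefinite but not definite), so H is neither positive definite, negative definite, nor indefinite. The second-order test alone is inconclusive -> degen.
(Indeed, f is constant along the null direction of H through x*, so x* is not a strict local extremum.)

degen


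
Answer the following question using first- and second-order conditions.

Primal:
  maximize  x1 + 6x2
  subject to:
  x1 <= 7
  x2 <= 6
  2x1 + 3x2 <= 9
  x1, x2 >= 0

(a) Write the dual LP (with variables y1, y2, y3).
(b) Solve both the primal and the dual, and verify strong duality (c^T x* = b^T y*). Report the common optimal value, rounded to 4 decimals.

The standard primal-dual pair for 'max c^T x s.t. A x <= b, x >= 0' is:
  Dual:  min b^T y  s.t.  A^T y >= c,  y >= 0.

So the dual LP is:
  minimize  7y1 + 6y2 + 9y3
  subject to:
    y1 + 2y3 >= 1
    y2 + 3y3 >= 6
    y1, y2, y3 >= 0

Solving the primal: x* = (0, 3).
  primal value c^T x* = 18.
Solving the dual: y* = (0, 0, 2).
  dual value b^T y* = 18.
Strong duality: c^T x* = b^T y*. Confirmed.

18


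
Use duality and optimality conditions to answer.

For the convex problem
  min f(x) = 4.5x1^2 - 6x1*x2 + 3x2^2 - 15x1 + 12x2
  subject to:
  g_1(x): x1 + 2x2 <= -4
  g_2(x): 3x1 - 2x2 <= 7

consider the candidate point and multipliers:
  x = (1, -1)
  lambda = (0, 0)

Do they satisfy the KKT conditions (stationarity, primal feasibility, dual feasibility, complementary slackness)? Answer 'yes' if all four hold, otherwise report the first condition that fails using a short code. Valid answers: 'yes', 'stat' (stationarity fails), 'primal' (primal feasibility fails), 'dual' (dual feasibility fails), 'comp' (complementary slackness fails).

Gradient of f: grad f(x) = Q x + c = (0, 0)
Constraint values g_i(x) = a_i^T x - b_i:
  g_1((1, -1)) = 3
  g_2((1, -1)) = -2
Stationarity residual: grad f(x) + sum_i lambda_i a_i = (0, 0)
  -> stationarity OK
Primal feasibility (all g_i <= 0): FAILS
Dual feasibility (all lambda_i >= 0): OK
Complementary slackness (lambda_i * g_i(x) = 0 for all i): OK

Verdict: the first failing condition is primal_feasibility -> primal.

primal


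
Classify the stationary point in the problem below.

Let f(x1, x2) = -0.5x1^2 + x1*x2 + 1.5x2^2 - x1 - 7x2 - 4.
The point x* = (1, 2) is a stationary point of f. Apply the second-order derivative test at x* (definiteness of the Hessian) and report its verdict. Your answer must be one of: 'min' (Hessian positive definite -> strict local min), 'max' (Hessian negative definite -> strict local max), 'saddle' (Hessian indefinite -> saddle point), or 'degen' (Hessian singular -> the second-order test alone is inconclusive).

Compute the Hessian H = grad^2 f:
  H = [[-1, 1], [1, 3]]
Verify stationarity: grad f(x*) = H x* + g = (0, 0).
Eigenvalues of H: -1.2361, 3.2361.
Eigenvalues have mixed signs, so H is indefinite -> x* is a saddle point.

saddle


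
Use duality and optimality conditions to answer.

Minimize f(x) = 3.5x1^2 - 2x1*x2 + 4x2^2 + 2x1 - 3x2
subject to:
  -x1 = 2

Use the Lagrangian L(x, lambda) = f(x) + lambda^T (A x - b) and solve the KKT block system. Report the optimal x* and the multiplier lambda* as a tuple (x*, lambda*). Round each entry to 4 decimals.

Form the Lagrangian:
  L(x, lambda) = (1/2) x^T Q x + c^T x + lambda^T (A x - b)
Stationarity (grad_x L = 0): Q x + c + A^T lambda = 0.
Primal feasibility: A x = b.

This gives the KKT block system:
  [ Q   A^T ] [ x     ]   [-c ]
  [ A    0  ] [ lambda ] = [ b ]

Solving the linear system:
  x*      = (-2, -0.125)
  lambda* = (-11.75)
  f(x*)   = 9.9375

x* = (-2, -0.125), lambda* = (-11.75)


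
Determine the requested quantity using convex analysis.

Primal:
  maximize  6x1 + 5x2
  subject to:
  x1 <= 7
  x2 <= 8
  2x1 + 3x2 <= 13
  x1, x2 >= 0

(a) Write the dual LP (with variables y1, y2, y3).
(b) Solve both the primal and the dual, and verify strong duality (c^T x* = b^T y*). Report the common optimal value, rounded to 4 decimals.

The standard primal-dual pair for 'max c^T x s.t. A x <= b, x >= 0' is:
  Dual:  min b^T y  s.t.  A^T y >= c,  y >= 0.

So the dual LP is:
  minimize  7y1 + 8y2 + 13y3
  subject to:
    y1 + 2y3 >= 6
    y2 + 3y3 >= 5
    y1, y2, y3 >= 0

Solving the primal: x* = (6.5, 0).
  primal value c^T x* = 39.
Solving the dual: y* = (0, 0, 3).
  dual value b^T y* = 39.
Strong duality: c^T x* = b^T y*. Confirmed.

39


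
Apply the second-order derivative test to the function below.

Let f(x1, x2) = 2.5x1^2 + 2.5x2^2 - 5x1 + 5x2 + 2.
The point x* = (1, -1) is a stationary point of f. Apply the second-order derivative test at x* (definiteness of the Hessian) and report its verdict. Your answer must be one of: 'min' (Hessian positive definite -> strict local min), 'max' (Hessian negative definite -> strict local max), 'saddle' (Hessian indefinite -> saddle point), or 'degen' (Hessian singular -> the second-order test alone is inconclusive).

Compute the Hessian H = grad^2 f:
  H = [[5, 0], [0, 5]]
Verify stationarity: grad f(x*) = H x* + g = (0, 0).
Eigenvalues of H: 5, 5.
Both eigenvalues > 0, so H is positive definite -> x* is a strict local min.

min


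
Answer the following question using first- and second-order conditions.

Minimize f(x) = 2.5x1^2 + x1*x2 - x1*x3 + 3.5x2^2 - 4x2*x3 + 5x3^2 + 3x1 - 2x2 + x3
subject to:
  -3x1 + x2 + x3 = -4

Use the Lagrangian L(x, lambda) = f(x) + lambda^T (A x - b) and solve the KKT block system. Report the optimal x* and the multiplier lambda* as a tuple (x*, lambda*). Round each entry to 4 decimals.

Form the Lagrangian:
  L(x, lambda) = (1/2) x^T Q x + c^T x + lambda^T (A x - b)
Stationarity (grad_x L = 0): Q x + c + A^T lambda = 0.
Primal feasibility: A x = b.

This gives the KKT block system:
  [ Q   A^T ] [ x     ]   [-c ]
  [ A    0  ] [ lambda ] = [ b ]

Solving the linear system:
  x*      = (1.008, -0.5072, -0.4688)
  lambda* = (2.6672)
  f(x*)   = 7.1192

x* = (1.008, -0.5072, -0.4688), lambda* = (2.6672)


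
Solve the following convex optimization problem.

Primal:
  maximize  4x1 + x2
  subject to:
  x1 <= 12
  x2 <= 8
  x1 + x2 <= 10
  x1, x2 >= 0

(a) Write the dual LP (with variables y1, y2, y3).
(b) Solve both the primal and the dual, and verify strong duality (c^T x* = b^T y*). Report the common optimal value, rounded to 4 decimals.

The standard primal-dual pair for 'max c^T x s.t. A x <= b, x >= 0' is:
  Dual:  min b^T y  s.t.  A^T y >= c,  y >= 0.

So the dual LP is:
  minimize  12y1 + 8y2 + 10y3
  subject to:
    y1 + y3 >= 4
    y2 + y3 >= 1
    y1, y2, y3 >= 0

Solving the primal: x* = (10, 0).
  primal value c^T x* = 40.
Solving the dual: y* = (0, 0, 4).
  dual value b^T y* = 40.
Strong duality: c^T x* = b^T y*. Confirmed.

40


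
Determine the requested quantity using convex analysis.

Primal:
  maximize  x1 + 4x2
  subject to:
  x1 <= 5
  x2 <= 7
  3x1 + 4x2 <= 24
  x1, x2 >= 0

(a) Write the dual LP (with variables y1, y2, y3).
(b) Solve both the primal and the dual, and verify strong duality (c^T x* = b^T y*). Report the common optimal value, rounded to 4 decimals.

The standard primal-dual pair for 'max c^T x s.t. A x <= b, x >= 0' is:
  Dual:  min b^T y  s.t.  A^T y >= c,  y >= 0.

So the dual LP is:
  minimize  5y1 + 7y2 + 24y3
  subject to:
    y1 + 3y3 >= 1
    y2 + 4y3 >= 4
    y1, y2, y3 >= 0

Solving the primal: x* = (0, 6).
  primal value c^T x* = 24.
Solving the dual: y* = (0, 0, 1).
  dual value b^T y* = 24.
Strong duality: c^T x* = b^T y*. Confirmed.

24


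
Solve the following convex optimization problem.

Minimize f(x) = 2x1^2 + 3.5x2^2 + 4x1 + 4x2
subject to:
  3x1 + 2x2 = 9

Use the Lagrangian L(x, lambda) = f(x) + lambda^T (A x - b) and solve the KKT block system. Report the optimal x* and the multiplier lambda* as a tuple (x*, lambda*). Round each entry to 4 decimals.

Form the Lagrangian:
  L(x, lambda) = (1/2) x^T Q x + c^T x + lambda^T (A x - b)
Stationarity (grad_x L = 0): Q x + c + A^T lambda = 0.
Primal feasibility: A x = b.

This gives the KKT block system:
  [ Q   A^T ] [ x     ]   [-c ]
  [ A    0  ] [ lambda ] = [ b ]

Solving the linear system:
  x*      = (2.4937, 0.7595)
  lambda* = (-4.6582)
  f(x*)   = 27.4684

x* = (2.4937, 0.7595), lambda* = (-4.6582)


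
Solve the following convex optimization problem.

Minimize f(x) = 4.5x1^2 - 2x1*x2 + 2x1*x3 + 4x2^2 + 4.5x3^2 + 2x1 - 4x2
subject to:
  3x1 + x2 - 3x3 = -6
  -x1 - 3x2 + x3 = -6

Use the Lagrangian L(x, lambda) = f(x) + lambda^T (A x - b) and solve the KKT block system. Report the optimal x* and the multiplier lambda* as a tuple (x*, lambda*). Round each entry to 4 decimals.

Form the Lagrangian:
  L(x, lambda) = (1/2) x^T Q x + c^T x + lambda^T (A x - b)
Stationarity (grad_x L = 0): Q x + c + A^T lambda = 0.
Primal feasibility: A x = b.

This gives the KKT block system:
  [ Q   A^T ] [ x     ]   [-c ]
  [ A    0  ] [ lambda ] = [ b ]

Solving the linear system:
  x*      = (-1.3182, 3, 1.6818)
  lambda* = (7.517, 10.0511)
  f(x*)   = 45.3864

x* = (-1.3182, 3, 1.6818), lambda* = (7.517, 10.0511)


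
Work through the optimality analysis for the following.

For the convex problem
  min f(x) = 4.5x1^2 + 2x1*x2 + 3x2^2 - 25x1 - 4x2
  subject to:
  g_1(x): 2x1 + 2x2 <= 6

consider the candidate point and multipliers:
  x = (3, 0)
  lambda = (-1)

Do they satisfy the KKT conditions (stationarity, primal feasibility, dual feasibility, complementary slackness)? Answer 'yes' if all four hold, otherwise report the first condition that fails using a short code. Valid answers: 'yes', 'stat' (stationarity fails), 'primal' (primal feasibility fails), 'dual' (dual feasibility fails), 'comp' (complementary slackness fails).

Gradient of f: grad f(x) = Q x + c = (2, 2)
Constraint values g_i(x) = a_i^T x - b_i:
  g_1((3, 0)) = 0
Stationarity residual: grad f(x) + sum_i lambda_i a_i = (0, 0)
  -> stationarity OK
Primal feasibility (all g_i <= 0): OK
Dual feasibility (all lambda_i >= 0): FAILS
Complementary slackness (lambda_i * g_i(x) = 0 for all i): OK

Verdict: the first failing condition is dual_feasibility -> dual.

dual


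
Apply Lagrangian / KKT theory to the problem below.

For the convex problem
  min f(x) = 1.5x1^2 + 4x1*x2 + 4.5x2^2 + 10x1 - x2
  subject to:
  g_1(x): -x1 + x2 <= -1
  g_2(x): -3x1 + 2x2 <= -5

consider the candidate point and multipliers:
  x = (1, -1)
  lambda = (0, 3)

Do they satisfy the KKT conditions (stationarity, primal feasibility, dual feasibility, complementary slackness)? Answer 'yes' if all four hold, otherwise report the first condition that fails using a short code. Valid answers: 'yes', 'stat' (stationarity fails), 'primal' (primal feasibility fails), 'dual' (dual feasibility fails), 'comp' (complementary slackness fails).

Gradient of f: grad f(x) = Q x + c = (9, -6)
Constraint values g_i(x) = a_i^T x - b_i:
  g_1((1, -1)) = -1
  g_2((1, -1)) = 0
Stationarity residual: grad f(x) + sum_i lambda_i a_i = (0, 0)
  -> stationarity OK
Primal feasibility (all g_i <= 0): OK
Dual feasibility (all lambda_i >= 0): OK
Complementary slackness (lambda_i * g_i(x) = 0 for all i): OK

Verdict: yes, KKT holds.

yes


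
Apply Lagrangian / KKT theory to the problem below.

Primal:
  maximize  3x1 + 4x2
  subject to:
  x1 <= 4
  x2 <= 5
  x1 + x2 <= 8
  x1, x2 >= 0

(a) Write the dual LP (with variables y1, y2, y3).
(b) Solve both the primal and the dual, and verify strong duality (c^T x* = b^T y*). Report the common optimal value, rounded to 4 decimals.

The standard primal-dual pair for 'max c^T x s.t. A x <= b, x >= 0' is:
  Dual:  min b^T y  s.t.  A^T y >= c,  y >= 0.

So the dual LP is:
  minimize  4y1 + 5y2 + 8y3
  subject to:
    y1 + y3 >= 3
    y2 + y3 >= 4
    y1, y2, y3 >= 0

Solving the primal: x* = (3, 5).
  primal value c^T x* = 29.
Solving the dual: y* = (0, 1, 3).
  dual value b^T y* = 29.
Strong duality: c^T x* = b^T y*. Confirmed.

29


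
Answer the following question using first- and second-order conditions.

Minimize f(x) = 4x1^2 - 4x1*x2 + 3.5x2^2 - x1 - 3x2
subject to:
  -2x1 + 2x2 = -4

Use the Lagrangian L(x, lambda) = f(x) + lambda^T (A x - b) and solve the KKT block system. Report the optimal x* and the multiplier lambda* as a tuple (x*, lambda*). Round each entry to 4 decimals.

Form the Lagrangian:
  L(x, lambda) = (1/2) x^T Q x + c^T x + lambda^T (A x - b)
Stationarity (grad_x L = 0): Q x + c + A^T lambda = 0.
Primal feasibility: A x = b.

This gives the KKT block system:
  [ Q   A^T ] [ x     ]   [-c ]
  [ A    0  ] [ lambda ] = [ b ]

Solving the linear system:
  x*      = (1.4286, -0.5714)
  lambda* = (6.3571)
  f(x*)   = 12.8571

x* = (1.4286, -0.5714), lambda* = (6.3571)


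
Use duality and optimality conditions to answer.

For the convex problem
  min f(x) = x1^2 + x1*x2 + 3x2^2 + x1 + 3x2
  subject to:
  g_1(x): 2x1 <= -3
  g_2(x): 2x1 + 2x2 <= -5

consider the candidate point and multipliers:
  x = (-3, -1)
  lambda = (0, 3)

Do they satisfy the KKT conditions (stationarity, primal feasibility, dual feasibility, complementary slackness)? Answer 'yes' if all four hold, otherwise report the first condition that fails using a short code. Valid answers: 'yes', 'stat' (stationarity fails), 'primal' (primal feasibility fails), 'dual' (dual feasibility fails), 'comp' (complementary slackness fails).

Gradient of f: grad f(x) = Q x + c = (-6, -6)
Constraint values g_i(x) = a_i^T x - b_i:
  g_1((-3, -1)) = -3
  g_2((-3, -1)) = -3
Stationarity residual: grad f(x) + sum_i lambda_i a_i = (0, 0)
  -> stationarity OK
Primal feasibility (all g_i <= 0): OK
Dual feasibility (all lambda_i >= 0): OK
Complementary slackness (lambda_i * g_i(x) = 0 for all i): FAILS

Verdict: the first failing condition is complementary_slackness -> comp.

comp


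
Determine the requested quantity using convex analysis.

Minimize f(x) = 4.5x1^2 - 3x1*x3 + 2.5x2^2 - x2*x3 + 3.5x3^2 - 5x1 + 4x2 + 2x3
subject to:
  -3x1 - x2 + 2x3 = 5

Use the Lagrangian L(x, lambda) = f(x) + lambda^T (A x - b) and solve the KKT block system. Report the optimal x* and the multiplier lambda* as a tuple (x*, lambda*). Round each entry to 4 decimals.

Form the Lagrangian:
  L(x, lambda) = (1/2) x^T Q x + c^T x + lambda^T (A x - b)
Stationarity (grad_x L = 0): Q x + c + A^T lambda = 0.
Primal feasibility: A x = b.

This gives the KKT block system:
  [ Q   A^T ] [ x     ]   [-c ]
  [ A    0  ] [ lambda ] = [ b ]

Solving the linear system:
  x*      = (-0.8304, -1.6316, 0.4386)
  lambda* = (-4.5965)
  f(x*)   = 10.7427

x* = (-0.8304, -1.6316, 0.4386), lambda* = (-4.5965)


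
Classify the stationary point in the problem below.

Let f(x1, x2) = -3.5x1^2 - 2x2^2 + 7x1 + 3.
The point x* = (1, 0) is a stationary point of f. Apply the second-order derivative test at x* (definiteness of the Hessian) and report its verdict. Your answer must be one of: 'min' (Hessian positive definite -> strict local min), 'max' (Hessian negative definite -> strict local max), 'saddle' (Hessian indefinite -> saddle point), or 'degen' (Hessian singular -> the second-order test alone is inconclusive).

Compute the Hessian H = grad^2 f:
  H = [[-7, 0], [0, -4]]
Verify stationarity: grad f(x*) = H x* + g = (0, 0).
Eigenvalues of H: -7, -4.
Both eigenvalues < 0, so H is negative definite -> x* is a strict local max.

max


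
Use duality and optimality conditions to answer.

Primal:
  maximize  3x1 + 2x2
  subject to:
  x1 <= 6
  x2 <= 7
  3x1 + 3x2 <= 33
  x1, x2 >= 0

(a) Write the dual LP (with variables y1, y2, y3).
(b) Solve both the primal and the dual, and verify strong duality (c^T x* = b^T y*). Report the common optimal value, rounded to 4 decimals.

The standard primal-dual pair for 'max c^T x s.t. A x <= b, x >= 0' is:
  Dual:  min b^T y  s.t.  A^T y >= c,  y >= 0.

So the dual LP is:
  minimize  6y1 + 7y2 + 33y3
  subject to:
    y1 + 3y3 >= 3
    y2 + 3y3 >= 2
    y1, y2, y3 >= 0

Solving the primal: x* = (6, 5).
  primal value c^T x* = 28.
Solving the dual: y* = (1, 0, 0.6667).
  dual value b^T y* = 28.
Strong duality: c^T x* = b^T y*. Confirmed.

28


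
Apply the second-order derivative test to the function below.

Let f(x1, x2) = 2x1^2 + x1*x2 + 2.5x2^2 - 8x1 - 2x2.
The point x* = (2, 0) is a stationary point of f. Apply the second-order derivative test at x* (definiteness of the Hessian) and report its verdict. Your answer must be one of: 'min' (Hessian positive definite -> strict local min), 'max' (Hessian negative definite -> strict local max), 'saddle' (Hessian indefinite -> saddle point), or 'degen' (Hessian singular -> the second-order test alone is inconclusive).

Compute the Hessian H = grad^2 f:
  H = [[4, 1], [1, 5]]
Verify stationarity: grad f(x*) = H x* + g = (0, 0).
Eigenvalues of H: 3.382, 5.618.
Both eigenvalues > 0, so H is positive definite -> x* is a strict local min.

min


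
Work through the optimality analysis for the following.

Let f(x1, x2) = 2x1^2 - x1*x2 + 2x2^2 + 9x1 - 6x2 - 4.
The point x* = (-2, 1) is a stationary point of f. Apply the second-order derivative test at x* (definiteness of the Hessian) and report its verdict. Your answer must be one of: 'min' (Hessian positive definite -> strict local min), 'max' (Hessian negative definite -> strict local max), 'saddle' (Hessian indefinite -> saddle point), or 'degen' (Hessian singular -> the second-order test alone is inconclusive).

Compute the Hessian H = grad^2 f:
  H = [[4, -1], [-1, 4]]
Verify stationarity: grad f(x*) = H x* + g = (0, 0).
Eigenvalues of H: 3, 5.
Both eigenvalues > 0, so H is positive definite -> x* is a strict local min.

min


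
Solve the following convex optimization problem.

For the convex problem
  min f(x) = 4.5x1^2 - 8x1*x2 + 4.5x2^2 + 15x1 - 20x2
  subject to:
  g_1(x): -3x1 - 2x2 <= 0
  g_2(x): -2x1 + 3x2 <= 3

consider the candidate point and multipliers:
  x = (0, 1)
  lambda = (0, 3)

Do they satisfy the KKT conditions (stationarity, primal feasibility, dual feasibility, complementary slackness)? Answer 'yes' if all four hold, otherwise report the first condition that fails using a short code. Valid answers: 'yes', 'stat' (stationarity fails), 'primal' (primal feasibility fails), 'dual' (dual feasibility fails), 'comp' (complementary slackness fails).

Gradient of f: grad f(x) = Q x + c = (7, -11)
Constraint values g_i(x) = a_i^T x - b_i:
  g_1((0, 1)) = -2
  g_2((0, 1)) = 0
Stationarity residual: grad f(x) + sum_i lambda_i a_i = (1, -2)
  -> stationarity FAILS
Primal feasibility (all g_i <= 0): OK
Dual feasibility (all lambda_i >= 0): OK
Complementary slackness (lambda_i * g_i(x) = 0 for all i): OK

Verdict: the first failing condition is stationarity -> stat.

stat
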